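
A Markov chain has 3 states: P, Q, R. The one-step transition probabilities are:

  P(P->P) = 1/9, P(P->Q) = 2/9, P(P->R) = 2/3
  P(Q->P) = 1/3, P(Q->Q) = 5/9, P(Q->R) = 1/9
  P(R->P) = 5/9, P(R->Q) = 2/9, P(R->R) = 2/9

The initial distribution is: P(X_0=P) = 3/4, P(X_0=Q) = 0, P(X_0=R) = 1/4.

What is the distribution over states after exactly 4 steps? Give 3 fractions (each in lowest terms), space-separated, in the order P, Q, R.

Propagating the distribution step by step (d_{t+1} = d_t * P):
d_0 = (P=3/4, Q=0, R=1/4)
  d_1[P] = 3/4*1/9 + 0*1/3 + 1/4*5/9 = 2/9
  d_1[Q] = 3/4*2/9 + 0*5/9 + 1/4*2/9 = 2/9
  d_1[R] = 3/4*2/3 + 0*1/9 + 1/4*2/9 = 5/9
d_1 = (P=2/9, Q=2/9, R=5/9)
  d_2[P] = 2/9*1/9 + 2/9*1/3 + 5/9*5/9 = 11/27
  d_2[Q] = 2/9*2/9 + 2/9*5/9 + 5/9*2/9 = 8/27
  d_2[R] = 2/9*2/3 + 2/9*1/9 + 5/9*2/9 = 8/27
d_2 = (P=11/27, Q=8/27, R=8/27)
  d_3[P] = 11/27*1/9 + 8/27*1/3 + 8/27*5/9 = 25/81
  d_3[Q] = 11/27*2/9 + 8/27*5/9 + 8/27*2/9 = 26/81
  d_3[R] = 11/27*2/3 + 8/27*1/9 + 8/27*2/9 = 10/27
d_3 = (P=25/81, Q=26/81, R=10/27)
  d_4[P] = 25/81*1/9 + 26/81*1/3 + 10/27*5/9 = 253/729
  d_4[Q] = 25/81*2/9 + 26/81*5/9 + 10/27*2/9 = 80/243
  d_4[R] = 25/81*2/3 + 26/81*1/9 + 10/27*2/9 = 236/729
d_4 = (P=253/729, Q=80/243, R=236/729)

Answer: 253/729 80/243 236/729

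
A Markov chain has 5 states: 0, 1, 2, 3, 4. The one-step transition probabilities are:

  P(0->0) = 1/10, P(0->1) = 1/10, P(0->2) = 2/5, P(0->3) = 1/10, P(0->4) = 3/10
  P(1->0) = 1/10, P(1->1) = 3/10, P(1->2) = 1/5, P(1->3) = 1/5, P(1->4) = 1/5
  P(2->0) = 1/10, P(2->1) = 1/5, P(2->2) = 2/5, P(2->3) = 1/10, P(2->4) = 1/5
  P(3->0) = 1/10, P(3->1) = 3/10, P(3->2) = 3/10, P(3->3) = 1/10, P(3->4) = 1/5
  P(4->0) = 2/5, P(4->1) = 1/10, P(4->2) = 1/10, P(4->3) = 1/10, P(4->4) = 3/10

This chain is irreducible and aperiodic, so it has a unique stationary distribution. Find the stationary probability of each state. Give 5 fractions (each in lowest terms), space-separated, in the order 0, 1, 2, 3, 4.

Answer: 5/29 489/2581 717/2581 307/2581 7/29

Derivation:
The stationary distribution satisfies pi = pi * P, i.e.:
  pi_0 = 1/10*pi_0 + 1/10*pi_1 + 1/10*pi_2 + 1/10*pi_3 + 2/5*pi_4
  pi_1 = 1/10*pi_0 + 3/10*pi_1 + 1/5*pi_2 + 3/10*pi_3 + 1/10*pi_4
  pi_2 = 2/5*pi_0 + 1/5*pi_1 + 2/5*pi_2 + 3/10*pi_3 + 1/10*pi_4
  pi_3 = 1/10*pi_0 + 1/5*pi_1 + 1/10*pi_2 + 1/10*pi_3 + 1/10*pi_4
  pi_4 = 3/10*pi_0 + 1/5*pi_1 + 1/5*pi_2 + 1/5*pi_3 + 3/10*pi_4
with normalization: pi_0 + pi_1 + pi_2 + pi_3 + pi_4 = 1.

Using the first 4 balance equations plus normalization, the linear system A*pi = b is:
  [-9/10, 1/10, 1/10, 1/10, 2/5] . pi = 0
  [1/10, -7/10, 1/5, 3/10, 1/10] . pi = 0
  [2/5, 1/5, -3/5, 3/10, 1/10] . pi = 0
  [1/10, 1/5, 1/10, -9/10, 1/10] . pi = 0
  [1, 1, 1, 1, 1] . pi = 1

Solving yields:
  pi_0 = 5/29
  pi_1 = 489/2581
  pi_2 = 717/2581
  pi_3 = 307/2581
  pi_4 = 7/29

Verification (pi * P):
  5/29*1/10 + 489/2581*1/10 + 717/2581*1/10 + 307/2581*1/10 + 7/29*2/5 = 5/29 = pi_0  (ok)
  5/29*1/10 + 489/2581*3/10 + 717/2581*1/5 + 307/2581*3/10 + 7/29*1/10 = 489/2581 = pi_1  (ok)
  5/29*2/5 + 489/2581*1/5 + 717/2581*2/5 + 307/2581*3/10 + 7/29*1/10 = 717/2581 = pi_2  (ok)
  5/29*1/10 + 489/2581*1/5 + 717/2581*1/10 + 307/2581*1/10 + 7/29*1/10 = 307/2581 = pi_3  (ok)
  5/29*3/10 + 489/2581*1/5 + 717/2581*1/5 + 307/2581*1/5 + 7/29*3/10 = 7/29 = pi_4  (ok)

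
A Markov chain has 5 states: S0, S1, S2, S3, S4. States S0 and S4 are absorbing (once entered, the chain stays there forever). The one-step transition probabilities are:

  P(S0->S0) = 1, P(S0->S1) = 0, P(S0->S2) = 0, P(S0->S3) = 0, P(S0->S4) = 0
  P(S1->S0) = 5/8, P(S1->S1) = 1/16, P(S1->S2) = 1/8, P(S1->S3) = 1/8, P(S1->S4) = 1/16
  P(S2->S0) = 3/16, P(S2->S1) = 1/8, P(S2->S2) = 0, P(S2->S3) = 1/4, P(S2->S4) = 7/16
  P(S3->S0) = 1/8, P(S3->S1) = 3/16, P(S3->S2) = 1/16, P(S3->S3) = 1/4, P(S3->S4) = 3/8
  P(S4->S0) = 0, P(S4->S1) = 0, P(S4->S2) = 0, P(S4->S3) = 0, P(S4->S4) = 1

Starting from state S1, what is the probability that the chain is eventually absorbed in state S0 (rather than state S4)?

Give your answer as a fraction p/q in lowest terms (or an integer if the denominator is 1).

Answer: 1019/1324

Derivation:
Let a_i = P(absorbed in S0 | start in state i).
Boundary conditions: a_S0 = 1, a_S4 = 0.
For each transient state i, a_i = sum_j P(i->j) * a_j:
  a_S1 = 5/8*a_S0 + 1/16*a_S1 + 1/8*a_S2 + 1/8*a_S3 + 1/16*a_S4
  a_S2 = 3/16*a_S0 + 1/8*a_S1 + 0*a_S2 + 1/4*a_S3 + 7/16*a_S4
  a_S3 = 1/8*a_S0 + 3/16*a_S1 + 1/16*a_S2 + 1/4*a_S3 + 3/8*a_S4

Substituting a_S0 = 1 and a_S4 = 0, rearrange to (I - Q) a = r where r[i] = P(i -> S0):
  [15/16, -1/8, -1/8] . (a_S1, a_S2, a_S3) = 5/8
  [-1/8, 1, -1/4] . (a_S1, a_S2, a_S3) = 3/16
  [-3/16, -1/16, 3/4] . (a_S1, a_S2, a_S3) = 1/8

Solving yields:
  a_S1 = 1019/1324
  a_S2 = 505/1324
  a_S3 = 1035/2648

Starting state is S1, so the absorption probability is a_S1 = 1019/1324.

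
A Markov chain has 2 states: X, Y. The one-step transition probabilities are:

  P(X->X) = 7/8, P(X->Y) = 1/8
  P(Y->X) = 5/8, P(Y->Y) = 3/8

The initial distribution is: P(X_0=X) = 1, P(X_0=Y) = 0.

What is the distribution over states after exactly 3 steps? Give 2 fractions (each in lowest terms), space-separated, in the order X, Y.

Answer: 107/128 21/128

Derivation:
Propagating the distribution step by step (d_{t+1} = d_t * P):
d_0 = (X=1, Y=0)
  d_1[X] = 1*7/8 + 0*5/8 = 7/8
  d_1[Y] = 1*1/8 + 0*3/8 = 1/8
d_1 = (X=7/8, Y=1/8)
  d_2[X] = 7/8*7/8 + 1/8*5/8 = 27/32
  d_2[Y] = 7/8*1/8 + 1/8*3/8 = 5/32
d_2 = (X=27/32, Y=5/32)
  d_3[X] = 27/32*7/8 + 5/32*5/8 = 107/128
  d_3[Y] = 27/32*1/8 + 5/32*3/8 = 21/128
d_3 = (X=107/128, Y=21/128)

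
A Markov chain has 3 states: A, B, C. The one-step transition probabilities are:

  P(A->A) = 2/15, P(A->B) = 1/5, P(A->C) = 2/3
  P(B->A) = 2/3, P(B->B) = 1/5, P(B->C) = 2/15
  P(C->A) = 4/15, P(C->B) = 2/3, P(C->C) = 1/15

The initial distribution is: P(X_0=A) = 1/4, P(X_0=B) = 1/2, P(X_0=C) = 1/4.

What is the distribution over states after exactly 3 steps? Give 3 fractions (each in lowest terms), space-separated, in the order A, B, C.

Propagating the distribution step by step (d_{t+1} = d_t * P):
d_0 = (A=1/4, B=1/2, C=1/4)
  d_1[A] = 1/4*2/15 + 1/2*2/3 + 1/4*4/15 = 13/30
  d_1[B] = 1/4*1/5 + 1/2*1/5 + 1/4*2/3 = 19/60
  d_1[C] = 1/4*2/3 + 1/2*2/15 + 1/4*1/15 = 1/4
d_1 = (A=13/30, B=19/60, C=1/4)
  d_2[A] = 13/30*2/15 + 19/60*2/3 + 1/4*4/15 = 151/450
  d_2[B] = 13/30*1/5 + 19/60*1/5 + 1/4*2/3 = 19/60
  d_2[C] = 13/30*2/3 + 19/60*2/15 + 1/4*1/15 = 313/900
d_2 = (A=151/450, B=19/60, C=313/900)
  d_3[A] = 151/450*2/15 + 19/60*2/3 + 313/900*4/15 = 2353/6750
  d_3[B] = 151/450*1/5 + 19/60*1/5 + 313/900*2/3 = 4891/13500
  d_3[C] = 151/450*2/3 + 19/60*2/15 + 313/900*1/15 = 1301/4500
d_3 = (A=2353/6750, B=4891/13500, C=1301/4500)

Answer: 2353/6750 4891/13500 1301/4500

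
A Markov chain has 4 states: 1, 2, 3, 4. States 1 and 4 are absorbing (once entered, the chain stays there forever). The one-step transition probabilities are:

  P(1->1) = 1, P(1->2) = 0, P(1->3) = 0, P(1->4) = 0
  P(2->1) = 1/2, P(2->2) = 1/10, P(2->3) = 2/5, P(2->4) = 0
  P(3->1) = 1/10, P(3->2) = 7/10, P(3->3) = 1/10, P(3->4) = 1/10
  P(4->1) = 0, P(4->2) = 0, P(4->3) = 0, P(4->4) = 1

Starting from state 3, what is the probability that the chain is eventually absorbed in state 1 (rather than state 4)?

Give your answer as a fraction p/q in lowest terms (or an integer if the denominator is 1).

Let a_i = P(absorbed in 1 | start in state i).
Boundary conditions: a_1 = 1, a_4 = 0.
For each transient state i, a_i = sum_j P(i->j) * a_j:
  a_2 = 1/2*a_1 + 1/10*a_2 + 2/5*a_3 + 0*a_4
  a_3 = 1/10*a_1 + 7/10*a_2 + 1/10*a_3 + 1/10*a_4

Substituting a_1 = 1 and a_4 = 0, rearrange to (I - Q) a = r where r[i] = P(i -> 1):
  [9/10, -2/5] . (a_2, a_3) = 1/2
  [-7/10, 9/10] . (a_2, a_3) = 1/10

Solving yields:
  a_2 = 49/53
  a_3 = 44/53

Starting state is 3, so the absorption probability is a_3 = 44/53.

Answer: 44/53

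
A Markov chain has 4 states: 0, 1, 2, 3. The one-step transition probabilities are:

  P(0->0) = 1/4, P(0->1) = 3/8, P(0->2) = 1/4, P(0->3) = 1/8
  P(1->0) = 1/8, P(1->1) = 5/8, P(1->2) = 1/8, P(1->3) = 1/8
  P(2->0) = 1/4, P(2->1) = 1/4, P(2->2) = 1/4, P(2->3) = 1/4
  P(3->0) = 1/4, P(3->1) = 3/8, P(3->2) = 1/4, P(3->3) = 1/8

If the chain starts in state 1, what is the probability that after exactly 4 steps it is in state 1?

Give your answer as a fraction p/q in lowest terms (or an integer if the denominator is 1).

Computing P^4 by repeated multiplication:
P^1 =
  0: [1/4, 3/8, 1/4, 1/8]
  1: [1/8, 5/8, 1/8, 1/8]
  2: [1/4, 1/4, 1/4, 1/4]
  3: [1/4, 3/8, 1/4, 1/8]
P^2 =
  0: [13/64, 7/16, 13/64, 5/32]
  1: [11/64, 33/64, 11/64, 9/64]
  2: [7/32, 13/32, 7/32, 5/32]
  3: [13/64, 7/16, 13/64, 5/32]
P^3 =
  0: [25/128, 235/512, 25/128, 77/512]
  1: [95/512, 247/512, 95/512, 75/512]
  2: [51/256, 115/256, 51/256, 39/256]
  3: [25/128, 235/512, 25/128, 77/512]
P^4 =
  0: [789/4096, 953/2048, 789/4096, 153/1024]
  1: [777/4096, 1935/4096, 777/4096, 607/4096]
  2: [397/2048, 947/2048, 397/2048, 307/2048]
  3: [789/4096, 953/2048, 789/4096, 153/1024]

(P^4)[1 -> 1] = 1935/4096

Answer: 1935/4096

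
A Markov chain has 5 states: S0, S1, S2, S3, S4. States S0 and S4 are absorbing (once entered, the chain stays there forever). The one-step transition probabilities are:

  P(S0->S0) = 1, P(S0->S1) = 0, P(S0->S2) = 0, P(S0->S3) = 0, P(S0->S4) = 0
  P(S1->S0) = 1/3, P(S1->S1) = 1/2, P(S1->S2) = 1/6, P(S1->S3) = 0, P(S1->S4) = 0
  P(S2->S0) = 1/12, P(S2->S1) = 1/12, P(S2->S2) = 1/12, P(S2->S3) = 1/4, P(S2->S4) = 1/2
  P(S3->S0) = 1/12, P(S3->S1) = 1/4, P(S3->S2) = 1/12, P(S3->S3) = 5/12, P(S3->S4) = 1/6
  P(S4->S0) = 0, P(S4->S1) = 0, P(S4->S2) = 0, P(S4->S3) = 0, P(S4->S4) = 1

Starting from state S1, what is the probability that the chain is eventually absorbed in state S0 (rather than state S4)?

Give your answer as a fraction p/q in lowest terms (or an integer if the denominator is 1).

Answer: 79/103

Derivation:
Let a_i = P(absorbed in S0 | start in state i).
Boundary conditions: a_S0 = 1, a_S4 = 0.
For each transient state i, a_i = sum_j P(i->j) * a_j:
  a_S1 = 1/3*a_S0 + 1/2*a_S1 + 1/6*a_S2 + 0*a_S3 + 0*a_S4
  a_S2 = 1/12*a_S0 + 1/12*a_S1 + 1/12*a_S2 + 1/4*a_S3 + 1/2*a_S4
  a_S3 = 1/12*a_S0 + 1/4*a_S1 + 1/12*a_S2 + 5/12*a_S3 + 1/6*a_S4

Substituting a_S0 = 1 and a_S4 = 0, rearrange to (I - Q) a = r where r[i] = P(i -> S0):
  [1/2, -1/6, 0] . (a_S1, a_S2, a_S3) = 1/3
  [-1/12, 11/12, -1/4] . (a_S1, a_S2, a_S3) = 1/12
  [-1/4, -1/12, 7/12] . (a_S1, a_S2, a_S3) = 1/12

Solving yields:
  a_S1 = 79/103
  a_S2 = 31/103
  a_S3 = 53/103

Starting state is S1, so the absorption probability is a_S1 = 79/103.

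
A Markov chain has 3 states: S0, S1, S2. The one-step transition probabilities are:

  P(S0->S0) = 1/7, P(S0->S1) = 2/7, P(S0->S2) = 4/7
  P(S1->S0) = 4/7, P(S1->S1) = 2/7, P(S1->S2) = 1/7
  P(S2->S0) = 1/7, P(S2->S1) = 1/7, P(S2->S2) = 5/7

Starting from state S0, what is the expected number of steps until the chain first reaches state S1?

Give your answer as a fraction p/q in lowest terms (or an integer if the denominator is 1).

Let h_i = expected steps to first reach S1 from state i.
Boundary: h_S1 = 0.
First-step equations for the other states:
  h_S0 = 1 + 1/7*h_S0 + 2/7*h_S1 + 4/7*h_S2
  h_S2 = 1 + 1/7*h_S0 + 1/7*h_S1 + 5/7*h_S2

Substituting h_S1 = 0 and rearranging gives the linear system (I - Q) h = 1:
  [6/7, -4/7] . (h_S0, h_S2) = 1
  [-1/7, 2/7] . (h_S0, h_S2) = 1

Solving yields:
  h_S0 = 21/4
  h_S2 = 49/8

Starting state is S0, so the expected hitting time is h_S0 = 21/4.

Answer: 21/4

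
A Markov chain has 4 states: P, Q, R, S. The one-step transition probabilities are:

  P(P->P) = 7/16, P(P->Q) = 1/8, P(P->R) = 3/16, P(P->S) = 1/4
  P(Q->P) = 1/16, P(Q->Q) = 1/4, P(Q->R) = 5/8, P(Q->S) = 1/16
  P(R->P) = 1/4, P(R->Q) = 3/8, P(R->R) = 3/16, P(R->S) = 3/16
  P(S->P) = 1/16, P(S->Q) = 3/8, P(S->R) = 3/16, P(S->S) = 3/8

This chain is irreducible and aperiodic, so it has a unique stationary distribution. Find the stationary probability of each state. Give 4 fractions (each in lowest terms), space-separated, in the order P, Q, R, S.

The stationary distribution satisfies pi = pi * P, i.e.:
  pi_P = 7/16*pi_P + 1/16*pi_Q + 1/4*pi_R + 1/16*pi_S
  pi_Q = 1/8*pi_P + 1/4*pi_Q + 3/8*pi_R + 3/8*pi_S
  pi_R = 3/16*pi_P + 5/8*pi_Q + 3/16*pi_R + 3/16*pi_S
  pi_S = 1/4*pi_P + 1/16*pi_Q + 3/16*pi_R + 3/8*pi_S
with normalization: pi_P + pi_Q + pi_R + pi_S = 1.

Using the first 3 balance equations plus normalization, the linear system A*pi = b is:
  [-9/16, 1/16, 1/4, 1/16] . pi = 0
  [1/8, -3/4, 3/8, 3/8] . pi = 0
  [3/16, 5/8, -13/16, 3/16] . pi = 0
  [1, 1, 1, 1] . pi = 1

Solving yields:
  pi_P = 48/247
  pi_Q = 215/741
  pi_R = 233/741
  pi_S = 149/741

Verification (pi * P):
  48/247*7/16 + 215/741*1/16 + 233/741*1/4 + 149/741*1/16 = 48/247 = pi_P  (ok)
  48/247*1/8 + 215/741*1/4 + 233/741*3/8 + 149/741*3/8 = 215/741 = pi_Q  (ok)
  48/247*3/16 + 215/741*5/8 + 233/741*3/16 + 149/741*3/16 = 233/741 = pi_R  (ok)
  48/247*1/4 + 215/741*1/16 + 233/741*3/16 + 149/741*3/8 = 149/741 = pi_S  (ok)

Answer: 48/247 215/741 233/741 149/741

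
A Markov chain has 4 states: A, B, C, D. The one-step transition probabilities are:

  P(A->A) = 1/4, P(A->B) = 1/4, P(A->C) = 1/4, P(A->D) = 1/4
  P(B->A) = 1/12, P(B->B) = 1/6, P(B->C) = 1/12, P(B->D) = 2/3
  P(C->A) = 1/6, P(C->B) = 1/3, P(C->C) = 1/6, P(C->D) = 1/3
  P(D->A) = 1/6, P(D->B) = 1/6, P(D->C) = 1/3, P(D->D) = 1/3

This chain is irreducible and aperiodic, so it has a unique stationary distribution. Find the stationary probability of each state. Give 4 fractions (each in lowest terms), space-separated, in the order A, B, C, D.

The stationary distribution satisfies pi = pi * P, i.e.:
  pi_A = 1/4*pi_A + 1/12*pi_B + 1/6*pi_C + 1/6*pi_D
  pi_B = 1/4*pi_A + 1/6*pi_B + 1/3*pi_C + 1/6*pi_D
  pi_C = 1/4*pi_A + 1/12*pi_B + 1/6*pi_C + 1/3*pi_D
  pi_D = 1/4*pi_A + 2/3*pi_B + 1/3*pi_C + 1/3*pi_D
with normalization: pi_A + pi_B + pi_C + pi_D = 1.

Using the first 3 balance equations plus normalization, the linear system A*pi = b is:
  [-3/4, 1/12, 1/6, 1/6] . pi = 0
  [1/4, -5/6, 1/3, 1/6] . pi = 0
  [1/4, 1/12, -5/6, 1/3] . pi = 0
  [1, 1, 1, 1] . pi = 1

Solving yields:
  pi_A = 52/321
  pi_B = 70/321
  pi_C = 73/321
  pi_D = 42/107

Verification (pi * P):
  52/321*1/4 + 70/321*1/12 + 73/321*1/6 + 42/107*1/6 = 52/321 = pi_A  (ok)
  52/321*1/4 + 70/321*1/6 + 73/321*1/3 + 42/107*1/6 = 70/321 = pi_B  (ok)
  52/321*1/4 + 70/321*1/12 + 73/321*1/6 + 42/107*1/3 = 73/321 = pi_C  (ok)
  52/321*1/4 + 70/321*2/3 + 73/321*1/3 + 42/107*1/3 = 42/107 = pi_D  (ok)

Answer: 52/321 70/321 73/321 42/107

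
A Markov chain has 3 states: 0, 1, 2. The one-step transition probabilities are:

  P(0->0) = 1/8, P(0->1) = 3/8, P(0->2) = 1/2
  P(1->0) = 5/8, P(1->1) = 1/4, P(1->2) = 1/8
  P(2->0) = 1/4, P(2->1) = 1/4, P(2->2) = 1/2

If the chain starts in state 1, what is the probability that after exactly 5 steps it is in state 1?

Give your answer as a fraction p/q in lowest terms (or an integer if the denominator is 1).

Answer: 9477/32768

Derivation:
Computing P^5 by repeated multiplication:
P^1 =
  0: [1/8, 3/8, 1/2]
  1: [5/8, 1/4, 1/8]
  2: [1/4, 1/4, 1/2]
P^2 =
  0: [3/8, 17/64, 23/64]
  1: [17/64, 21/64, 13/32]
  2: [5/16, 9/32, 13/32]
P^3 =
  0: [155/512, 19/64, 205/512]
  1: [87/256, 145/512, 193/512]
  2: [81/256, 37/128, 101/256]
P^4 =
  0: [1325/4096, 1179/4096, 199/512]
  1: [1285/4096, 599/2048, 1613/4096]
  2: [653/2048, 593/2048, 401/1024]
P^5 =
  0: [2601/8192, 9517/32768, 12847/32768]
  1: [10501/32768, 9477/32768, 6395/16384]
  2: [2611/8192, 4749/16384, 6413/16384]

(P^5)[1 -> 1] = 9477/32768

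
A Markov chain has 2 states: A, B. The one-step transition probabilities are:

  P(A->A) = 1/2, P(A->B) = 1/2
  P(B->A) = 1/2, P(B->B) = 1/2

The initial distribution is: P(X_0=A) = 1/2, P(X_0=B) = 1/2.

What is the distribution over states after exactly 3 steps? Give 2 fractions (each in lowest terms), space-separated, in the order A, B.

Propagating the distribution step by step (d_{t+1} = d_t * P):
d_0 = (A=1/2, B=1/2)
  d_1[A] = 1/2*1/2 + 1/2*1/2 = 1/2
  d_1[B] = 1/2*1/2 + 1/2*1/2 = 1/2
d_1 = (A=1/2, B=1/2)
  d_2[A] = 1/2*1/2 + 1/2*1/2 = 1/2
  d_2[B] = 1/2*1/2 + 1/2*1/2 = 1/2
d_2 = (A=1/2, B=1/2)
  d_3[A] = 1/2*1/2 + 1/2*1/2 = 1/2
  d_3[B] = 1/2*1/2 + 1/2*1/2 = 1/2
d_3 = (A=1/2, B=1/2)

Answer: 1/2 1/2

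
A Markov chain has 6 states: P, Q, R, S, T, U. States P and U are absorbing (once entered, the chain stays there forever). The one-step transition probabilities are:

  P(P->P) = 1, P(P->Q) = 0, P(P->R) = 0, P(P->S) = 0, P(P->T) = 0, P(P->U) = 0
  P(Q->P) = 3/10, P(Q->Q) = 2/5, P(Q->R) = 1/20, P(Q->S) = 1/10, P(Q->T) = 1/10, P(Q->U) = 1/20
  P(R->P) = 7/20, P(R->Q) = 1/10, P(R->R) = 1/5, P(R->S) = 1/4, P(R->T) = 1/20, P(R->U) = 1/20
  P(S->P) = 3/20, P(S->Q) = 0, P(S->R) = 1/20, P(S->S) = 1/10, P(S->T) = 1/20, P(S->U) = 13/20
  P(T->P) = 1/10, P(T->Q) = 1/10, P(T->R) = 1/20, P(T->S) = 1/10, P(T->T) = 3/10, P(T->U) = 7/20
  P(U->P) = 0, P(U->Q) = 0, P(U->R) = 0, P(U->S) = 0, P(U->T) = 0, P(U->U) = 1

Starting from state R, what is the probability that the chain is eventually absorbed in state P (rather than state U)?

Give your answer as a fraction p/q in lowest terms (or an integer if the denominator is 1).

Answer: 13592/22487

Derivation:
Let a_i = P(absorbed in P | start in state i).
Boundary conditions: a_P = 1, a_U = 0.
For each transient state i, a_i = sum_j P(i->j) * a_j:
  a_Q = 3/10*a_P + 2/5*a_Q + 1/20*a_R + 1/10*a_S + 1/10*a_T + 1/20*a_U
  a_R = 7/20*a_P + 1/10*a_Q + 1/5*a_R + 1/4*a_S + 1/20*a_T + 1/20*a_U
  a_S = 3/20*a_P + 0*a_Q + 1/20*a_R + 1/10*a_S + 1/20*a_T + 13/20*a_U
  a_T = 1/10*a_P + 1/10*a_Q + 1/20*a_R + 1/10*a_S + 3/10*a_T + 7/20*a_U

Substituting a_P = 1 and a_U = 0, rearrange to (I - Q) a = r where r[i] = P(i -> P):
  [3/5, -1/20, -1/10, -1/10] . (a_Q, a_R, a_S, a_T) = 3/10
  [-1/10, 4/5, -1/4, -1/20] . (a_Q, a_R, a_S, a_T) = 7/20
  [0, -1/20, 9/10, -1/20] . (a_Q, a_R, a_S, a_T) = 3/20
  [-1/10, -1/20, -1/10, 7/10] . (a_Q, a_R, a_S, a_T) = 1/10

Solving yields:
  a_Q = 14346/22487
  a_R = 13592/22487
  a_S = 4888/22487
  a_T = 6931/22487

Starting state is R, so the absorption probability is a_R = 13592/22487.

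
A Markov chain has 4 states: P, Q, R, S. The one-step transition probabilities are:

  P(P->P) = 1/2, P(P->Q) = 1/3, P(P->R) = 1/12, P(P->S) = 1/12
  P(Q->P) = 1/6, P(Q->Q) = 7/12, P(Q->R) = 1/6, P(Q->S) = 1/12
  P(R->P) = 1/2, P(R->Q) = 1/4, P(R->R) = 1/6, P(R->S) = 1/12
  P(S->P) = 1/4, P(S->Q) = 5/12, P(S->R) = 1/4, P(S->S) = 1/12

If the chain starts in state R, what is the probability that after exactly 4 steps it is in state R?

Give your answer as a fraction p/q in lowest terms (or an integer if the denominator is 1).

Computing P^4 by repeated multiplication:
P^1 =
  P: [1/2, 1/3, 1/12, 1/12]
  Q: [1/6, 7/12, 1/6, 1/12]
  R: [1/2, 1/4, 1/6, 1/12]
  S: [1/4, 5/12, 1/4, 1/12]
P^2 =
  P: [53/144, 5/12, 19/144, 1/12]
  Q: [41/144, 17/36, 23/144, 1/12]
  R: [19/48, 7/18, 19/144, 1/12]
  S: [49/144, 61/144, 11/72, 1/12]
P^3 =
  P: [49/144, 749/1728, 247/1728, 1/12]
  Q: [139/432, 769/1728, 259/1728, 1/12]
  R: [151/432, 737/1728, 9/64, 1/12]
  S: [73/216, 749/1728, 251/1728, 1/12]
P^4 =
  P: [1735/5184, 283/648, 251/1728, 1/12]
  Q: [1715/5184, 569/1296, 761/5184, 1/12]
  R: [1747/5184, 47/108, 749/5184, 1/12]
  S: [1735/5184, 2263/5184, 377/2592, 1/12]

(P^4)[R -> R] = 749/5184

Answer: 749/5184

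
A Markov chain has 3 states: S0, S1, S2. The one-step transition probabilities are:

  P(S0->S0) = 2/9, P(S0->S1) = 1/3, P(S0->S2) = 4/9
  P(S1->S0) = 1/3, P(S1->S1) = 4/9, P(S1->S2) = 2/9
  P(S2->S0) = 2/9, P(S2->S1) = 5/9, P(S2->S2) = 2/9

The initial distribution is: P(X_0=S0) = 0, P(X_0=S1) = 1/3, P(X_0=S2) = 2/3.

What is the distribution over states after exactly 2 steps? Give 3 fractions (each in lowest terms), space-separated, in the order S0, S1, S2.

Answer: 68/243 107/243 68/243

Derivation:
Propagating the distribution step by step (d_{t+1} = d_t * P):
d_0 = (S0=0, S1=1/3, S2=2/3)
  d_1[S0] = 0*2/9 + 1/3*1/3 + 2/3*2/9 = 7/27
  d_1[S1] = 0*1/3 + 1/3*4/9 + 2/3*5/9 = 14/27
  d_1[S2] = 0*4/9 + 1/3*2/9 + 2/3*2/9 = 2/9
d_1 = (S0=7/27, S1=14/27, S2=2/9)
  d_2[S0] = 7/27*2/9 + 14/27*1/3 + 2/9*2/9 = 68/243
  d_2[S1] = 7/27*1/3 + 14/27*4/9 + 2/9*5/9 = 107/243
  d_2[S2] = 7/27*4/9 + 14/27*2/9 + 2/9*2/9 = 68/243
d_2 = (S0=68/243, S1=107/243, S2=68/243)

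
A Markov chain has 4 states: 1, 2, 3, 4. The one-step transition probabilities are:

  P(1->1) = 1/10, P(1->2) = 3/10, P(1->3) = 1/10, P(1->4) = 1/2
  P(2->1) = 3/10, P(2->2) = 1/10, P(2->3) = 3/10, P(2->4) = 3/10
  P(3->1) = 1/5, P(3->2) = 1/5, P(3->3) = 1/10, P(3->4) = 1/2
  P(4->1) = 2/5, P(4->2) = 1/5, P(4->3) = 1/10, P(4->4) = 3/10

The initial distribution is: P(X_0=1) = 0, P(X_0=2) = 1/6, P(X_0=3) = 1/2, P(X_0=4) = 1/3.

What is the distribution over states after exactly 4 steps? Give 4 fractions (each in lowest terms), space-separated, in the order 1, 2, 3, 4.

Answer: 1349/5000 3097/15000 353/2500 2869/7500

Derivation:
Propagating the distribution step by step (d_{t+1} = d_t * P):
d_0 = (1=0, 2=1/6, 3=1/2, 4=1/3)
  d_1[1] = 0*1/10 + 1/6*3/10 + 1/2*1/5 + 1/3*2/5 = 17/60
  d_1[2] = 0*3/10 + 1/6*1/10 + 1/2*1/5 + 1/3*1/5 = 11/60
  d_1[3] = 0*1/10 + 1/6*3/10 + 1/2*1/10 + 1/3*1/10 = 2/15
  d_1[4] = 0*1/2 + 1/6*3/10 + 1/2*1/2 + 1/3*3/10 = 2/5
d_1 = (1=17/60, 2=11/60, 3=2/15, 4=2/5)
  d_2[1] = 17/60*1/10 + 11/60*3/10 + 2/15*1/5 + 2/5*2/5 = 27/100
  d_2[2] = 17/60*3/10 + 11/60*1/10 + 2/15*1/5 + 2/5*1/5 = 21/100
  d_2[3] = 17/60*1/10 + 11/60*3/10 + 2/15*1/10 + 2/5*1/10 = 41/300
  d_2[4] = 17/60*1/2 + 11/60*3/10 + 2/15*1/2 + 2/5*3/10 = 23/60
d_2 = (1=27/100, 2=21/100, 3=41/300, 4=23/60)
  d_3[1] = 27/100*1/10 + 21/100*3/10 + 41/300*1/5 + 23/60*2/5 = 203/750
  d_3[2] = 27/100*3/10 + 21/100*1/10 + 41/300*1/5 + 23/60*1/5 = 103/500
  d_3[3] = 27/100*1/10 + 21/100*3/10 + 41/300*1/10 + 23/60*1/10 = 71/500
  d_3[4] = 27/100*1/2 + 21/100*3/10 + 41/300*1/2 + 23/60*3/10 = 143/375
d_3 = (1=203/750, 2=103/500, 3=71/500, 4=143/375)
  d_4[1] = 203/750*1/10 + 103/500*3/10 + 71/500*1/5 + 143/375*2/5 = 1349/5000
  d_4[2] = 203/750*3/10 + 103/500*1/10 + 71/500*1/5 + 143/375*1/5 = 3097/15000
  d_4[3] = 203/750*1/10 + 103/500*3/10 + 71/500*1/10 + 143/375*1/10 = 353/2500
  d_4[4] = 203/750*1/2 + 103/500*3/10 + 71/500*1/2 + 143/375*3/10 = 2869/7500
d_4 = (1=1349/5000, 2=3097/15000, 3=353/2500, 4=2869/7500)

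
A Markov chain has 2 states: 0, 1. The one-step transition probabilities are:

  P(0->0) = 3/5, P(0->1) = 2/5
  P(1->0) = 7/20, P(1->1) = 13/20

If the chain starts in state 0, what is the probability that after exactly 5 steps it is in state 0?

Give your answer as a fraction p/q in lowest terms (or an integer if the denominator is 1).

Computing P^5 by repeated multiplication:
P^1 =
  0: [3/5, 2/5]
  1: [7/20, 13/20]
P^2 =
  0: [1/2, 1/2]
  1: [7/16, 9/16]
P^3 =
  0: [19/40, 21/40]
  1: [147/320, 173/320]
P^4 =
  0: [15/32, 17/32]
  1: [119/256, 137/256]
P^5 =
  0: [299/640, 341/640]
  1: [2387/5120, 2733/5120]

(P^5)[0 -> 0] = 299/640

Answer: 299/640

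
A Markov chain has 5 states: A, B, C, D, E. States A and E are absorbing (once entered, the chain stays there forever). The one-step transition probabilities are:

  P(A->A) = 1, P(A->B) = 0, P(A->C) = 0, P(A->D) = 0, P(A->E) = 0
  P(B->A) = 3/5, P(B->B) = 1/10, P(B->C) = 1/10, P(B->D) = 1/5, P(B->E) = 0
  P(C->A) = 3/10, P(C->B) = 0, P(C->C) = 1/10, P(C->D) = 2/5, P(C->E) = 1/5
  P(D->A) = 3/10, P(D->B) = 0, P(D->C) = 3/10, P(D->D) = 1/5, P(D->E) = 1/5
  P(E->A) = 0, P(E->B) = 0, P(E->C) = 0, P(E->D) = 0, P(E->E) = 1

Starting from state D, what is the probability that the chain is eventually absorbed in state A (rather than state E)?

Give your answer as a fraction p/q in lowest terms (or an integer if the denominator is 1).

Let a_i = P(absorbed in A | start in state i).
Boundary conditions: a_A = 1, a_E = 0.
For each transient state i, a_i = sum_j P(i->j) * a_j:
  a_B = 3/5*a_A + 1/10*a_B + 1/10*a_C + 1/5*a_D + 0*a_E
  a_C = 3/10*a_A + 0*a_B + 1/10*a_C + 2/5*a_D + 1/5*a_E
  a_D = 3/10*a_A + 0*a_B + 3/10*a_C + 1/5*a_D + 1/5*a_E

Substituting a_A = 1 and a_E = 0, rearrange to (I - Q) a = r where r[i] = P(i -> A):
  [9/10, -1/10, -1/5] . (a_B, a_C, a_D) = 3/5
  [0, 9/10, -2/5] . (a_B, a_C, a_D) = 3/10
  [0, -3/10, 4/5] . (a_B, a_C, a_D) = 3/10

Solving yields:
  a_B = 13/15
  a_C = 3/5
  a_D = 3/5

Starting state is D, so the absorption probability is a_D = 3/5.

Answer: 3/5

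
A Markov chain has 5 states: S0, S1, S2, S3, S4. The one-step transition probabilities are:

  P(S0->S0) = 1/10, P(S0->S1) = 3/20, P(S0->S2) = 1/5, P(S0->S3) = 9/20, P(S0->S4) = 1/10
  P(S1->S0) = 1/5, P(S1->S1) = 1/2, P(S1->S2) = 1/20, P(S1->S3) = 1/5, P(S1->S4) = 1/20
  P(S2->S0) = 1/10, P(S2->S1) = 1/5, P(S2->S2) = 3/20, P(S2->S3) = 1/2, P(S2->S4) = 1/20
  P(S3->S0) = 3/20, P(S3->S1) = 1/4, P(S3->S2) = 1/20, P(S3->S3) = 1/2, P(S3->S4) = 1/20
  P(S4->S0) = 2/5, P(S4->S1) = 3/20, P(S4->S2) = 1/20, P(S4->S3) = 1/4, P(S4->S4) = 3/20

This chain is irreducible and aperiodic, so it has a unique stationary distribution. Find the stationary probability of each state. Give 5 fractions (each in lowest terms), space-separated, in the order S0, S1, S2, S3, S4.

Answer: 957/5681 15167/51129 4276/51129 19754/51129 3319/51129

Derivation:
The stationary distribution satisfies pi = pi * P, i.e.:
  pi_S0 = 1/10*pi_S0 + 1/5*pi_S1 + 1/10*pi_S2 + 3/20*pi_S3 + 2/5*pi_S4
  pi_S1 = 3/20*pi_S0 + 1/2*pi_S1 + 1/5*pi_S2 + 1/4*pi_S3 + 3/20*pi_S4
  pi_S2 = 1/5*pi_S0 + 1/20*pi_S1 + 3/20*pi_S2 + 1/20*pi_S3 + 1/20*pi_S4
  pi_S3 = 9/20*pi_S0 + 1/5*pi_S1 + 1/2*pi_S2 + 1/2*pi_S3 + 1/4*pi_S4
  pi_S4 = 1/10*pi_S0 + 1/20*pi_S1 + 1/20*pi_S2 + 1/20*pi_S3 + 3/20*pi_S4
with normalization: pi_S0 + pi_S1 + pi_S2 + pi_S3 + pi_S4 = 1.

Using the first 4 balance equations plus normalization, the linear system A*pi = b is:
  [-9/10, 1/5, 1/10, 3/20, 2/5] . pi = 0
  [3/20, -1/2, 1/5, 1/4, 3/20] . pi = 0
  [1/5, 1/20, -17/20, 1/20, 1/20] . pi = 0
  [9/20, 1/5, 1/2, -1/2, 1/4] . pi = 0
  [1, 1, 1, 1, 1] . pi = 1

Solving yields:
  pi_S0 = 957/5681
  pi_S1 = 15167/51129
  pi_S2 = 4276/51129
  pi_S3 = 19754/51129
  pi_S4 = 3319/51129

Verification (pi * P):
  957/5681*1/10 + 15167/51129*1/5 + 4276/51129*1/10 + 19754/51129*3/20 + 3319/51129*2/5 = 957/5681 = pi_S0  (ok)
  957/5681*3/20 + 15167/51129*1/2 + 4276/51129*1/5 + 19754/51129*1/4 + 3319/51129*3/20 = 15167/51129 = pi_S1  (ok)
  957/5681*1/5 + 15167/51129*1/20 + 4276/51129*3/20 + 19754/51129*1/20 + 3319/51129*1/20 = 4276/51129 = pi_S2  (ok)
  957/5681*9/20 + 15167/51129*1/5 + 4276/51129*1/2 + 19754/51129*1/2 + 3319/51129*1/4 = 19754/51129 = pi_S3  (ok)
  957/5681*1/10 + 15167/51129*1/20 + 4276/51129*1/20 + 19754/51129*1/20 + 3319/51129*3/20 = 3319/51129 = pi_S4  (ok)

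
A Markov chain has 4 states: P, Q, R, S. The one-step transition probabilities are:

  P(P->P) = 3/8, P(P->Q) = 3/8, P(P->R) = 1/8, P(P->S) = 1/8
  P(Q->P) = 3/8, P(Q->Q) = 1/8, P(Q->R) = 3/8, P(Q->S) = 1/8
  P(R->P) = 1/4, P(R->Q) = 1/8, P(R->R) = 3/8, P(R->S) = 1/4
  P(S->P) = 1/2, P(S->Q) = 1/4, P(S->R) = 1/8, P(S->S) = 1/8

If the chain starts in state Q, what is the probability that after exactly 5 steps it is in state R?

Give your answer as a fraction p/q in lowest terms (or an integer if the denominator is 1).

Answer: 251/1024

Derivation:
Computing P^5 by repeated multiplication:
P^1 =
  P: [3/8, 3/8, 1/8, 1/8]
  Q: [3/8, 1/8, 3/8, 1/8]
  R: [1/4, 1/8, 3/8, 1/4]
  S: [1/2, 1/4, 1/8, 1/8]
P^2 =
  P: [3/8, 15/64, 1/4, 9/64]
  Q: [11/32, 15/64, 1/4, 11/64]
  R: [23/64, 7/32, 1/4, 11/64]
  S: [3/8, 17/64, 7/32, 9/64]
P^3 =
  P: [185/512, 121/512, 63/256, 5/32]
  Q: [187/512, 119/512, 63/256, 5/32]
  R: [187/512, 121/512, 31/128, 5/32]
  S: [187/512, 121/512, 63/256, 39/256]
P^4 =
  P: [745/2048, 481/2048, 503/2048, 319/2048]
  Q: [745/2048, 483/2048, 501/2048, 319/2048]
  R: [373/1024, 483/2048, 501/2048, 159/1024]
  S: [93/256, 241/1024, 503/2048, 319/2048]
P^5 =
  P: [745/2048, 3857/16384, 251/1024, 2551/16384]
  Q: [2981/8192, 3857/16384, 251/1024, 2549/16384]
  R: [5961/16384, 1929/8192, 251/1024, 2549/16384]
  S: [745/2048, 3855/16384, 2009/8192, 2551/16384]

(P^5)[Q -> R] = 251/1024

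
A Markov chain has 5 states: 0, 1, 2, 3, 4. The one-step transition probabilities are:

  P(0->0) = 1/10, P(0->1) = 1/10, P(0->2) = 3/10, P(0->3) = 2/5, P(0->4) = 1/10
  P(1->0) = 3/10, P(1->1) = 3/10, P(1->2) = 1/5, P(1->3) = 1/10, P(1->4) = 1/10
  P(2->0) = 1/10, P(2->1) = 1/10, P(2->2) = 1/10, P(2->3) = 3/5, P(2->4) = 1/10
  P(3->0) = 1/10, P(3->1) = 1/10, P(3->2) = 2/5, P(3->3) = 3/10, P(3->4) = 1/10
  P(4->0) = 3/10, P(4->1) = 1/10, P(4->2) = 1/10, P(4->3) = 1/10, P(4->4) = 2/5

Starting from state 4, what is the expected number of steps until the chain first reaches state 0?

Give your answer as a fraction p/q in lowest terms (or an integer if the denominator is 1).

Let h_i = expected steps to first reach 0 from state i.
Boundary: h_0 = 0.
First-step equations for the other states:
  h_1 = 1 + 3/10*h_0 + 3/10*h_1 + 1/5*h_2 + 1/10*h_3 + 1/10*h_4
  h_2 = 1 + 1/10*h_0 + 1/10*h_1 + 1/10*h_2 + 3/5*h_3 + 1/10*h_4
  h_3 = 1 + 1/10*h_0 + 1/10*h_1 + 2/5*h_2 + 3/10*h_3 + 1/10*h_4
  h_4 = 1 + 3/10*h_0 + 1/10*h_1 + 1/10*h_2 + 1/10*h_3 + 2/5*h_4

Substituting h_0 = 0 and rearranging gives the linear system (I - Q) h = 1:
  [7/10, -1/5, -1/10, -1/10] . (h_1, h_2, h_3, h_4) = 1
  [-1/10, 9/10, -3/5, -1/10] . (h_1, h_2, h_3, h_4) = 1
  [-1/10, -2/5, 7/10, -1/10] . (h_1, h_2, h_3, h_4) = 1
  [-1/10, -1/10, -1/10, 3/5] . (h_1, h_2, h_3, h_4) = 1

Solving yields:
  h_1 = 210/43
  h_2 = 280/43
  h_3 = 280/43
  h_4 = 200/43

Starting state is 4, so the expected hitting time is h_4 = 200/43.

Answer: 200/43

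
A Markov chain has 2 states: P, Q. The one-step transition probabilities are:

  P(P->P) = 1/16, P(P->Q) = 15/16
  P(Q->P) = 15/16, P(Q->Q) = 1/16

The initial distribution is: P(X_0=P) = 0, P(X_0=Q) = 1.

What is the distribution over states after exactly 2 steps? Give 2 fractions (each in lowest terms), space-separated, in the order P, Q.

Propagating the distribution step by step (d_{t+1} = d_t * P):
d_0 = (P=0, Q=1)
  d_1[P] = 0*1/16 + 1*15/16 = 15/16
  d_1[Q] = 0*15/16 + 1*1/16 = 1/16
d_1 = (P=15/16, Q=1/16)
  d_2[P] = 15/16*1/16 + 1/16*15/16 = 15/128
  d_2[Q] = 15/16*15/16 + 1/16*1/16 = 113/128
d_2 = (P=15/128, Q=113/128)

Answer: 15/128 113/128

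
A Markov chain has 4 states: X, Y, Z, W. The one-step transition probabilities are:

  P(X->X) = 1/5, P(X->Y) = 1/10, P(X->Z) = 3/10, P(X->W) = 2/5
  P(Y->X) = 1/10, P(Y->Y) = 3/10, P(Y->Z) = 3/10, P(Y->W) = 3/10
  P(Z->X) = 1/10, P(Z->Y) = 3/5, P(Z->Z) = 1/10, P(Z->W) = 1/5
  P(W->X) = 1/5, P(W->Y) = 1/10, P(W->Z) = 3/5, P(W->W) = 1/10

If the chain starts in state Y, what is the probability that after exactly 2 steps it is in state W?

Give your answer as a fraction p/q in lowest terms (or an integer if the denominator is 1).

Answer: 11/50

Derivation:
Computing P^2 by repeated multiplication:
P^1 =
  X: [1/5, 1/10, 3/10, 2/5]
  Y: [1/10, 3/10, 3/10, 3/10]
  Z: [1/10, 3/5, 1/10, 1/5]
  W: [1/5, 1/10, 3/5, 1/10]
P^2 =
  X: [4/25, 27/100, 9/25, 21/100]
  Y: [7/50, 31/100, 33/100, 11/50]
  Z: [13/100, 27/100, 17/50, 13/50]
  W: [13/100, 21/50, 21/100, 6/25]

(P^2)[Y -> W] = 11/50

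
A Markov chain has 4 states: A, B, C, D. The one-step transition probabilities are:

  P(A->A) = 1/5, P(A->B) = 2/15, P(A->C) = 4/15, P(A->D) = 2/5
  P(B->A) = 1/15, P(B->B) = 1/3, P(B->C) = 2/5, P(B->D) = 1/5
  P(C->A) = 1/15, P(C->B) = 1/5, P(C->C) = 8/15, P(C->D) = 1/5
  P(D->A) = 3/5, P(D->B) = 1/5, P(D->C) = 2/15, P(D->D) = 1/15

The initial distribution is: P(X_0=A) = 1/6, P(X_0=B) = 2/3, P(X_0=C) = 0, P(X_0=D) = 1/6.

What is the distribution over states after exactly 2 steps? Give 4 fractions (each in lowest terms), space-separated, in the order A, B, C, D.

Answer: 137/675 152/675 82/225 28/135

Derivation:
Propagating the distribution step by step (d_{t+1} = d_t * P):
d_0 = (A=1/6, B=2/3, C=0, D=1/6)
  d_1[A] = 1/6*1/5 + 2/3*1/15 + 0*1/15 + 1/6*3/5 = 8/45
  d_1[B] = 1/6*2/15 + 2/3*1/3 + 0*1/5 + 1/6*1/5 = 5/18
  d_1[C] = 1/6*4/15 + 2/3*2/5 + 0*8/15 + 1/6*2/15 = 1/3
  d_1[D] = 1/6*2/5 + 2/3*1/5 + 0*1/5 + 1/6*1/15 = 19/90
d_1 = (A=8/45, B=5/18, C=1/3, D=19/90)
  d_2[A] = 8/45*1/5 + 5/18*1/15 + 1/3*1/15 + 19/90*3/5 = 137/675
  d_2[B] = 8/45*2/15 + 5/18*1/3 + 1/3*1/5 + 19/90*1/5 = 152/675
  d_2[C] = 8/45*4/15 + 5/18*2/5 + 1/3*8/15 + 19/90*2/15 = 82/225
  d_2[D] = 8/45*2/5 + 5/18*1/5 + 1/3*1/5 + 19/90*1/15 = 28/135
d_2 = (A=137/675, B=152/675, C=82/225, D=28/135)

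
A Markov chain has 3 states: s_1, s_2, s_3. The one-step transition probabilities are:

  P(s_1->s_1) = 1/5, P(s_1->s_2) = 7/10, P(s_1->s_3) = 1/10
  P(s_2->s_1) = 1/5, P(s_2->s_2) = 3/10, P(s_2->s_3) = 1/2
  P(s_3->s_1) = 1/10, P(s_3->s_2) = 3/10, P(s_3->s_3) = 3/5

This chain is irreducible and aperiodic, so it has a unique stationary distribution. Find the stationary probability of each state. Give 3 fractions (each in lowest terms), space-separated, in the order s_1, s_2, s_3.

Answer: 13/86 31/86 21/43

Derivation:
The stationary distribution satisfies pi = pi * P, i.e.:
  pi_s_1 = 1/5*pi_s_1 + 1/5*pi_s_2 + 1/10*pi_s_3
  pi_s_2 = 7/10*pi_s_1 + 3/10*pi_s_2 + 3/10*pi_s_3
  pi_s_3 = 1/10*pi_s_1 + 1/2*pi_s_2 + 3/5*pi_s_3
with normalization: pi_s_1 + pi_s_2 + pi_s_3 = 1.

Using the first 2 balance equations plus normalization, the linear system A*pi = b is:
  [-4/5, 1/5, 1/10] . pi = 0
  [7/10, -7/10, 3/10] . pi = 0
  [1, 1, 1] . pi = 1

Solving yields:
  pi_s_1 = 13/86
  pi_s_2 = 31/86
  pi_s_3 = 21/43

Verification (pi * P):
  13/86*1/5 + 31/86*1/5 + 21/43*1/10 = 13/86 = pi_s_1  (ok)
  13/86*7/10 + 31/86*3/10 + 21/43*3/10 = 31/86 = pi_s_2  (ok)
  13/86*1/10 + 31/86*1/2 + 21/43*3/5 = 21/43 = pi_s_3  (ok)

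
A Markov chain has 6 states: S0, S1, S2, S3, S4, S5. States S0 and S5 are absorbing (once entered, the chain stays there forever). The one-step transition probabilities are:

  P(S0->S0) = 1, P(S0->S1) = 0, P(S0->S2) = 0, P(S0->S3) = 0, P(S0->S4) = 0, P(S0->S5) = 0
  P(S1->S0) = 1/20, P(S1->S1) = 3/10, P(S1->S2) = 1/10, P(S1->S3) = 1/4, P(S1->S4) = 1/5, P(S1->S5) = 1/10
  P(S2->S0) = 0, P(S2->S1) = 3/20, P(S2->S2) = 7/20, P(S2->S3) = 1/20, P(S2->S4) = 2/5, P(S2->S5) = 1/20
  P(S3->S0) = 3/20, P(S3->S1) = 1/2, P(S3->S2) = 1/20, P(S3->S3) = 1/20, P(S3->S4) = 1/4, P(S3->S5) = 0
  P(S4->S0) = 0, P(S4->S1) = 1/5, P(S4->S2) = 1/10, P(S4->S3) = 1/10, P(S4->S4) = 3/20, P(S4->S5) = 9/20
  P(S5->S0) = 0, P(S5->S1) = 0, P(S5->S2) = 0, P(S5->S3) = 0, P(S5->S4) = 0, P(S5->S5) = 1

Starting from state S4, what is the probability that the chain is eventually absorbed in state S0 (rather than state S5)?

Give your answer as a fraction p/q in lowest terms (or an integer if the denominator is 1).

Answer: 3418/30663

Derivation:
Let a_i = P(absorbed in S0 | start in state i).
Boundary conditions: a_S0 = 1, a_S5 = 0.
For each transient state i, a_i = sum_j P(i->j) * a_j:
  a_S1 = 1/20*a_S0 + 3/10*a_S1 + 1/10*a_S2 + 1/4*a_S3 + 1/5*a_S4 + 1/10*a_S5
  a_S2 = 0*a_S0 + 3/20*a_S1 + 7/20*a_S2 + 1/20*a_S3 + 2/5*a_S4 + 1/20*a_S5
  a_S3 = 3/20*a_S0 + 1/2*a_S1 + 1/20*a_S2 + 1/20*a_S3 + 1/4*a_S4 + 0*a_S5
  a_S4 = 0*a_S0 + 1/5*a_S1 + 1/10*a_S2 + 1/10*a_S3 + 3/20*a_S4 + 9/20*a_S5

Substituting a_S0 = 1 and a_S5 = 0, rearrange to (I - Q) a = r where r[i] = P(i -> S0):
  [7/10, -1/10, -1/4, -1/5] . (a_S1, a_S2, a_S3, a_S4) = 1/20
  [-3/20, 13/20, -1/20, -2/5] . (a_S1, a_S2, a_S3, a_S4) = 0
  [-1/2, -1/20, 19/20, -1/4] . (a_S1, a_S2, a_S3, a_S4) = 3/20
  [-1/5, -1/10, -1/10, 17/20] . (a_S1, a_S2, a_S3, a_S4) = 0

Solving yields:
  a_S1 = 7331/30663
  a_S2 = 4552/30663
  a_S3 = 9839/30663
  a_S4 = 3418/30663

Starting state is S4, so the absorption probability is a_S4 = 3418/30663.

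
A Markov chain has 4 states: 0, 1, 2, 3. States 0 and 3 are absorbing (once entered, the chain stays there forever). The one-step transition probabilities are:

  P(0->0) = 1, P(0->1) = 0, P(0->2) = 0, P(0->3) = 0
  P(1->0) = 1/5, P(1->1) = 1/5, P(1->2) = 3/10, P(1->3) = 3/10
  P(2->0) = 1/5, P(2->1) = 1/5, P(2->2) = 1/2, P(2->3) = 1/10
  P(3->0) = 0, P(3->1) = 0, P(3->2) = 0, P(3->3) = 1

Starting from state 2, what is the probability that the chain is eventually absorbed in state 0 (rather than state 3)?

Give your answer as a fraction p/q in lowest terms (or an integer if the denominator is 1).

Let a_i = P(absorbed in 0 | start in state i).
Boundary conditions: a_0 = 1, a_3 = 0.
For each transient state i, a_i = sum_j P(i->j) * a_j:
  a_1 = 1/5*a_0 + 1/5*a_1 + 3/10*a_2 + 3/10*a_3
  a_2 = 1/5*a_0 + 1/5*a_1 + 1/2*a_2 + 1/10*a_3

Substituting a_0 = 1 and a_3 = 0, rearrange to (I - Q) a = r where r[i] = P(i -> 0):
  [4/5, -3/10] . (a_1, a_2) = 1/5
  [-1/5, 1/2] . (a_1, a_2) = 1/5

Solving yields:
  a_1 = 8/17
  a_2 = 10/17

Starting state is 2, so the absorption probability is a_2 = 10/17.

Answer: 10/17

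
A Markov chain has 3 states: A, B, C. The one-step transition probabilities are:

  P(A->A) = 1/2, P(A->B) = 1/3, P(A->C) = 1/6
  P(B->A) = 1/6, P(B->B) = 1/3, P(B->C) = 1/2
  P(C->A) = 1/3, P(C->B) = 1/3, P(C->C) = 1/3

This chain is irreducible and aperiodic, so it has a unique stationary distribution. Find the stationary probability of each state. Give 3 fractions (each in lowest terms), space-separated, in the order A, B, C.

The stationary distribution satisfies pi = pi * P, i.e.:
  pi_A = 1/2*pi_A + 1/6*pi_B + 1/3*pi_C
  pi_B = 1/3*pi_A + 1/3*pi_B + 1/3*pi_C
  pi_C = 1/6*pi_A + 1/2*pi_B + 1/3*pi_C
with normalization: pi_A + pi_B + pi_C = 1.

Using the first 2 balance equations plus normalization, the linear system A*pi = b is:
  [-1/2, 1/6, 1/3] . pi = 0
  [1/3, -2/3, 1/3] . pi = 0
  [1, 1, 1] . pi = 1

Solving yields:
  pi_A = 1/3
  pi_B = 1/3
  pi_C = 1/3

Verification (pi * P):
  1/3*1/2 + 1/3*1/6 + 1/3*1/3 = 1/3 = pi_A  (ok)
  1/3*1/3 + 1/3*1/3 + 1/3*1/3 = 1/3 = pi_B  (ok)
  1/3*1/6 + 1/3*1/2 + 1/3*1/3 = 1/3 = pi_C  (ok)

Answer: 1/3 1/3 1/3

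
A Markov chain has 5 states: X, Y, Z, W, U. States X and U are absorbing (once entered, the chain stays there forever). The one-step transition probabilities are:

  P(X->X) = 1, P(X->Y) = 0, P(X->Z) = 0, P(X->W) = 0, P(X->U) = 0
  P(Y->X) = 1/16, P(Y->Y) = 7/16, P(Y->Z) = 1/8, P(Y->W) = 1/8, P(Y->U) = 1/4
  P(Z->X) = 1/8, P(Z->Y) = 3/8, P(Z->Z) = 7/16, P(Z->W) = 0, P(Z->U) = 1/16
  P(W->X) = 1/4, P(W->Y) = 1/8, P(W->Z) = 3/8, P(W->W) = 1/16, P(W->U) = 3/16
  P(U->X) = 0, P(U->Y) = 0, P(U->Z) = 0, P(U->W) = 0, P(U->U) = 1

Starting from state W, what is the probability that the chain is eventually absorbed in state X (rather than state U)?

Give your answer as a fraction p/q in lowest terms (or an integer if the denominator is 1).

Let a_i = P(absorbed in X | start in state i).
Boundary conditions: a_X = 1, a_U = 0.
For each transient state i, a_i = sum_j P(i->j) * a_j:
  a_Y = 1/16*a_X + 7/16*a_Y + 1/8*a_Z + 1/8*a_W + 1/4*a_U
  a_Z = 1/8*a_X + 3/8*a_Y + 7/16*a_Z + 0*a_W + 1/16*a_U
  a_W = 1/4*a_X + 1/8*a_Y + 3/8*a_Z + 1/16*a_W + 3/16*a_U

Substituting a_X = 1 and a_U = 0, rearrange to (I - Q) a = r where r[i] = P(i -> X):
  [9/16, -1/8, -1/8] . (a_Y, a_Z, a_W) = 1/16
  [-3/8, 9/16, 0] . (a_Y, a_Z, a_W) = 1/8
  [-1/8, -3/8, 15/16] . (a_Y, a_Z, a_W) = 1/4

Solving yields:
  a_Y = 97/309
  a_Z = 400/927
  a_W = 446/927

Starting state is W, so the absorption probability is a_W = 446/927.

Answer: 446/927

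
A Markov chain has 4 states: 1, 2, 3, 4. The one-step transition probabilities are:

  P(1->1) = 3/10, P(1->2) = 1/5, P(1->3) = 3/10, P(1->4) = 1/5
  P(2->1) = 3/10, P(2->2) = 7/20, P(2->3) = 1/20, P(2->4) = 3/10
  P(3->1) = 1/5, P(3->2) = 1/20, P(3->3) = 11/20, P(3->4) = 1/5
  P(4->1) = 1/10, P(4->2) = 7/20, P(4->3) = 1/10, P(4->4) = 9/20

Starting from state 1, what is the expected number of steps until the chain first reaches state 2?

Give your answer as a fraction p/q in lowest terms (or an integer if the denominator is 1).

Answer: 750/143

Derivation:
Let h_i = expected steps to first reach 2 from state i.
Boundary: h_2 = 0.
First-step equations for the other states:
  h_1 = 1 + 3/10*h_1 + 1/5*h_2 + 3/10*h_3 + 1/5*h_4
  h_3 = 1 + 1/5*h_1 + 1/20*h_2 + 11/20*h_3 + 1/5*h_4
  h_4 = 1 + 1/10*h_1 + 7/20*h_2 + 1/10*h_3 + 9/20*h_4

Substituting h_2 = 0 and rearranging gives the linear system (I - Q) h = 1:
  [7/10, -3/10, -1/5] . (h_1, h_3, h_4) = 1
  [-1/5, 9/20, -1/5] . (h_1, h_3, h_4) = 1
  [-1/10, -1/10, 11/20] . (h_1, h_3, h_4) = 1

Solving yields:
  h_1 = 750/143
  h_3 = 900/143
  h_4 = 560/143

Starting state is 1, so the expected hitting time is h_1 = 750/143.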